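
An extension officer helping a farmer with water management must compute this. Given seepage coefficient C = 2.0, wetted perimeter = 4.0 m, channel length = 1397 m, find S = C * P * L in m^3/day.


S = C * P * L
  = 2.0 * 4.0 * 1397
  = 11176 m^3/day


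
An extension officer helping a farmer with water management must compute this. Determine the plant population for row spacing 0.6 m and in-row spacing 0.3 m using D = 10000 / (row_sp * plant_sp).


D = 10000 / (row_sp * plant_sp)
  = 10000 / (0.6 * 0.3)
  = 10000 / 0.1800
  = 55555.56 plants/ha


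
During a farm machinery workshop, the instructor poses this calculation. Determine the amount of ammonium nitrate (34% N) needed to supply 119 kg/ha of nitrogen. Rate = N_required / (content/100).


Rate = N_required / (N_content / 100)
     = 119 / (34 / 100)
     = 119 / 0.34
     = 350 kg/ha


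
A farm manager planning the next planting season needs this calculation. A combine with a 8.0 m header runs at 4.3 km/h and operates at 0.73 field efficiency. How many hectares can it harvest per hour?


C = w * v * eta_f / 10
  = 8.0 * 4.3 * 0.73 / 10
  = 25.11 / 10
  = 2.51 ha/h


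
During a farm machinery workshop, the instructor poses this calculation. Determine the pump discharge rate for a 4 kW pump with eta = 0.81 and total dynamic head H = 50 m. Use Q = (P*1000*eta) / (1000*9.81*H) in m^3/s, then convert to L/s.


Q = (P * 1000 * eta) / (rho * g * H)
  = (4 * 1000 * 0.81) / (1000 * 9.81 * 50)
  = 3240 / 490500
  = 0.00661 m^3/s = 6.61 L/s


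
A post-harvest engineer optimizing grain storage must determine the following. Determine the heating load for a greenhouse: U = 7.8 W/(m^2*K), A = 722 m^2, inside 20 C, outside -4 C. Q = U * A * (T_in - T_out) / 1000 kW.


dT = 20 - (-4) = 24 K
Q = U * A * dT
  = 7.8 * 722 * 24
  = 135158.40 W = 135.16 kW


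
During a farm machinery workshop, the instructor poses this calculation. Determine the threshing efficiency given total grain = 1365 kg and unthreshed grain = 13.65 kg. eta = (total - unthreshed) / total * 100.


eta = (total - unthreshed) / total * 100
    = (1365 - 13.65) / 1365 * 100
    = 1351.35 / 1365 * 100
    = 99%


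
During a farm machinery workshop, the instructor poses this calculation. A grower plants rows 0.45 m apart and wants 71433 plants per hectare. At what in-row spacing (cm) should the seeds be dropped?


spacing = 10000 / (row_sp * density)
        = 10000 / (0.45 * 71433)
        = 10000 / 32144.85
        = 0.31109 m = 31.11 cm


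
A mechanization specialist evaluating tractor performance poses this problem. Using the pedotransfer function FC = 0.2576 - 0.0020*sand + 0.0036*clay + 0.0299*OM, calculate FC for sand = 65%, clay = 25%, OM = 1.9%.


FC = 0.2576 - 0.0020*65 + 0.0036*25 + 0.0299*1.9
   = 0.2576 - 0.1300 + 0.0900 + 0.0568
   = 0.2744


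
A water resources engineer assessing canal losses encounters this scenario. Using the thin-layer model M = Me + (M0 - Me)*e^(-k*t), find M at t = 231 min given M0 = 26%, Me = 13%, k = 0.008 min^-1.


M = Me + (M0 - Me) * e^(-k*t)
  = 13 + (26 - 13) * e^(-0.008*231)
  = 13 + 13 * e^(-1.848)
  = 13 + 13 * 0.15755
  = 13 + 2.0482
  = 15.05%


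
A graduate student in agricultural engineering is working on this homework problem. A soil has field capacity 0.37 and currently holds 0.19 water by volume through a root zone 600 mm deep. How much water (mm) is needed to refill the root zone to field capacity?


SMD = (FC - theta) * D
    = (0.37 - 0.19) * 600
    = 0.180 * 600
    = 108 mm


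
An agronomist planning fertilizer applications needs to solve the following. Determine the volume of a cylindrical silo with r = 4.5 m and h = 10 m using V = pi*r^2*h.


V = pi * r^2 * h
  = pi * 4.5^2 * 10
  = pi * 20.25 * 10
  = 636.17 m^3


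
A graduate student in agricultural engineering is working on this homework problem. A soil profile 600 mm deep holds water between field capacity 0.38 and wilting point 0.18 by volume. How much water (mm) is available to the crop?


AW = (FC - WP) * D
   = (0.38 - 0.18) * 600
   = 0.20 * 600
   = 120 mm


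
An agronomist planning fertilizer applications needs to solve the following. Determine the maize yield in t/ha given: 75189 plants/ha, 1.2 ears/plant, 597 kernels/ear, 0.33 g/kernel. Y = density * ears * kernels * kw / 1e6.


Y = density * ears * kernels * kw
  = 75189 * 1.2 * 597 * 0.33 g/ha
  = 17775581.87 g/ha
  = 17775.58 kg/ha = 17.78 t/ha


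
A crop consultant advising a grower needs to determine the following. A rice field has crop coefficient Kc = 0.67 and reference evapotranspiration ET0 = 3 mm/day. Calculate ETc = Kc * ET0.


ETc = Kc * ET0
    = 0.67 * 3
    = 2.01 mm/day


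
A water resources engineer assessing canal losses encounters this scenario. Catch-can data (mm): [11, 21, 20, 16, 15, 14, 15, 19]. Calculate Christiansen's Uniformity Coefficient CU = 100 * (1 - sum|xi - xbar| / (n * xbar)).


xbar = 131 / 8 = 16.375
sum|xi - xbar| = 21.750
CU = 100 * (1 - 21.750 / (8 * 16.375))
   = 100 * (1 - 0.1660)
   = 83.40%


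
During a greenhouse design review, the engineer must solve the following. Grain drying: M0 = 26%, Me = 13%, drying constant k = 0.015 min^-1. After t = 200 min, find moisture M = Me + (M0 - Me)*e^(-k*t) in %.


M = Me + (M0 - Me) * e^(-k*t)
  = 13 + (26 - 13) * e^(-0.015*200)
  = 13 + 13 * e^(-3)
  = 13 + 13 * 0.04979
  = 13 + 0.6472
  = 13.65%


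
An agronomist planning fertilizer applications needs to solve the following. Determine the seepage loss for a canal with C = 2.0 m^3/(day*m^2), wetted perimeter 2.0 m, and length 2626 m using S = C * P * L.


S = C * P * L
  = 2.0 * 2.0 * 2626
  = 10504 m^3/day


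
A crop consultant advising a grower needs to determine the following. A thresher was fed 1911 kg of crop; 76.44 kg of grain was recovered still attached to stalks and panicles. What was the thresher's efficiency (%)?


eta = (total - unthreshed) / total * 100
    = (1911 - 76.44) / 1911 * 100
    = 1834.56 / 1911 * 100
    = 96%


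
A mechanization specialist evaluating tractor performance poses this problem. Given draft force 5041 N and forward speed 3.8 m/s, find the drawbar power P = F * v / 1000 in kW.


P = F * v / 1000
  = 5041 * 3.8 / 1000
  = 19155.80 / 1000
  = 19.16 kW


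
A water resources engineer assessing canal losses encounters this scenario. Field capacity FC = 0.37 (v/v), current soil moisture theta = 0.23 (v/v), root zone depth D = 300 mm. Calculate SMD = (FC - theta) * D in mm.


SMD = (FC - theta) * D
    = (0.37 - 0.23) * 300
    = 0.140 * 300
    = 42 mm


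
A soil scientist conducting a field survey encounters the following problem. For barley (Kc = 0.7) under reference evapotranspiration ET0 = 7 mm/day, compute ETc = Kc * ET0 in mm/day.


ETc = Kc * ET0
    = 0.7 * 7
    = 4.90 mm/day


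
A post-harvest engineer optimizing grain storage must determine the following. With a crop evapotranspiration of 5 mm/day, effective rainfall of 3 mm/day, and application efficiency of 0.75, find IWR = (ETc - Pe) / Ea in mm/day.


IWR = (ETc - Pe) / Ea
    = (5 - 3) / 0.75
    = 2 / 0.75
    = 2.67 mm/day


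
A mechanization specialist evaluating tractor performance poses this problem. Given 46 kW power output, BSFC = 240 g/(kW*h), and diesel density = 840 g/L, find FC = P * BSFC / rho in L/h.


FC = P * BSFC / rho_fuel
   = 46 * 240 / 840
   = 11040 / 840
   = 13.14 L/h


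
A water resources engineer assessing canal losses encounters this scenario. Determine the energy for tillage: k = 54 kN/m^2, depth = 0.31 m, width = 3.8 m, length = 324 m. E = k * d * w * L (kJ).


E = k * d * w * L
  = 54 * 0.31 * 3.8 * 324
  = 20610.29 kJ


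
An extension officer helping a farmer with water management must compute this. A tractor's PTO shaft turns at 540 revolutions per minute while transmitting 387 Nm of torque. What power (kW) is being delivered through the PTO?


P = 2*pi*n*T / 60000
  = 2*pi * 540 * 387 / 60000
  = 1313060.07 / 60000
  = 21.88 kW


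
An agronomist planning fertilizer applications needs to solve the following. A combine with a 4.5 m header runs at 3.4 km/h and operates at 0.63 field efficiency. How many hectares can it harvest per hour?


C = w * v * eta_f / 10
  = 4.5 * 3.4 * 0.63 / 10
  = 9.64 / 10
  = 0.96 ha/h


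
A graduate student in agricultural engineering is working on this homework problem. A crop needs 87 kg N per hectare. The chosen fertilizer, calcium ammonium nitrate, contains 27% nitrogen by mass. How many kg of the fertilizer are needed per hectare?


Rate = N_required / (N_content / 100)
     = 87 / (27 / 100)
     = 87 / 0.27
     = 322.22 kg/ha


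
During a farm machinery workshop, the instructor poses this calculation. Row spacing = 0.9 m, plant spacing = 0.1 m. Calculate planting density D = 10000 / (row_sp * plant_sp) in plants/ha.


D = 10000 / (row_sp * plant_sp)
  = 10000 / (0.9 * 0.1)
  = 10000 / 0.0900
  = 111111.11 plants/ha


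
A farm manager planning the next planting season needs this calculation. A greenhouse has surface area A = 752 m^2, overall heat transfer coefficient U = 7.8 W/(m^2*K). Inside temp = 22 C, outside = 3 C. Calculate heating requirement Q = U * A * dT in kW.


dT = 22 - (3) = 19 K
Q = U * A * dT
  = 7.8 * 752 * 19
  = 111446.40 W = 111.45 kW


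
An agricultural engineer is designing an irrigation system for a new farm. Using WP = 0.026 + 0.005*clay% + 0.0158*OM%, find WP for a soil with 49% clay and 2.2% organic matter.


WP = 0.026 + 0.005*49 + 0.0158*2.2
   = 0.026 + 0.2450 + 0.0348
   = 0.3058


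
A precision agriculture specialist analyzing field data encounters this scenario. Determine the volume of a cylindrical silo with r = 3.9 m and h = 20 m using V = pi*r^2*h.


V = pi * r^2 * h
  = pi * 3.9^2 * 20
  = pi * 15.21 * 20
  = 955.67 m^3


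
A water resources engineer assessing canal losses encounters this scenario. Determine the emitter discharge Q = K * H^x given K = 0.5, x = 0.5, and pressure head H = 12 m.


Q = K * H^x
  = 0.5 * 12^0.5
  = 0.5 * 3.4641
  = 1.73 L/h


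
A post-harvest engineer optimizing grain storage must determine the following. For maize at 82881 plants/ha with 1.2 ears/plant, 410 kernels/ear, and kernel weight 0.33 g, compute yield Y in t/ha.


Y = density * ears * kernels * kw
  = 82881 * 1.2 * 410 * 0.33 g/ha
  = 13456559.16 g/ha
  = 13456.56 kg/ha = 13.46 t/ha


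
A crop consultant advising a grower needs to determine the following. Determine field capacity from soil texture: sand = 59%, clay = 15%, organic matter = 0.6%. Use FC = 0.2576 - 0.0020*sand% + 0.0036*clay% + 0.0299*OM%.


FC = 0.2576 - 0.0020*59 + 0.0036*15 + 0.0299*0.6
   = 0.2576 - 0.1180 + 0.0540 + 0.0179
   = 0.2115


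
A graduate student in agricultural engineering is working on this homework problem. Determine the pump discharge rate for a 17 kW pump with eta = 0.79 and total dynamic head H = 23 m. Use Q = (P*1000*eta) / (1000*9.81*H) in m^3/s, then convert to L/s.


Q = (P * 1000 * eta) / (rho * g * H)
  = (17 * 1000 * 0.79) / (1000 * 9.81 * 23)
  = 13430 / 225630
  = 0.05952 m^3/s = 59.52 L/s


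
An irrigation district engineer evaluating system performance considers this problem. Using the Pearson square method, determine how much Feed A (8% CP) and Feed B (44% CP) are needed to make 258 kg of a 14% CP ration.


parts_A = CP_b - target = 44 - 14 = 30
parts_B = target - CP_a = 14 - 8 = 6
total_parts = 30 + 6 = 36
Feed A = 258 * 30 / 36 = 215 kg
Feed B = 258 * 6 / 36 = 43 kg

215 kg


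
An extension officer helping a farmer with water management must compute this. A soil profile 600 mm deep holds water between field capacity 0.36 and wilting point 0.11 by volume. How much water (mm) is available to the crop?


AW = (FC - WP) * D
   = (0.36 - 0.11) * 600
   = 0.25 * 600
   = 150 mm


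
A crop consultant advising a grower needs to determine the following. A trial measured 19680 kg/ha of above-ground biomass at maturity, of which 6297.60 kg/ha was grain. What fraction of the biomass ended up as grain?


HI = grain_yield / biomass
   = 6297.60 / 19680
   = 0.32


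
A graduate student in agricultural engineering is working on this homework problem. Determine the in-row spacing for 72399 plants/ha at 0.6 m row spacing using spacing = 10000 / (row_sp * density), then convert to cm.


spacing = 10000 / (row_sp * density)
        = 10000 / (0.6 * 72399)
        = 10000 / 43439.40
        = 0.23021 m = 23.02 cm


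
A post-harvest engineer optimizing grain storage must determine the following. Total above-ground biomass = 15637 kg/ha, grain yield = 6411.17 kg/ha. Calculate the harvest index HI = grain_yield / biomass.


HI = grain_yield / biomass
   = 6411.17 / 15637
   = 0.41


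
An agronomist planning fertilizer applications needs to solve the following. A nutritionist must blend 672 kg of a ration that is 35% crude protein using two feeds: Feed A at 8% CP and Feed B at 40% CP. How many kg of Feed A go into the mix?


parts_A = CP_b - target = 40 - 35 = 5
parts_B = target - CP_a = 35 - 8 = 27
total_parts = 5 + 27 = 32
Feed A = 672 * 5 / 32 = 105 kg
Feed B = 672 * 27 / 32 = 567 kg

105 kg


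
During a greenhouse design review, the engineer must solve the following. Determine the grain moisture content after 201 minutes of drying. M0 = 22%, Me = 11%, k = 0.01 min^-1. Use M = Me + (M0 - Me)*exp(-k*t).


M = Me + (M0 - Me) * e^(-k*t)
  = 11 + (22 - 11) * e^(-0.01*201)
  = 11 + 11 * e^(-2.010)
  = 11 + 11 * 0.13399
  = 11 + 1.4739
  = 12.47%


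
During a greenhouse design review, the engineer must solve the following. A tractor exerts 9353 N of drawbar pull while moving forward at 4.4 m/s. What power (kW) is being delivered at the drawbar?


P = F * v / 1000
  = 9353 * 4.4 / 1000
  = 41153.20 / 1000
  = 41.15 kW


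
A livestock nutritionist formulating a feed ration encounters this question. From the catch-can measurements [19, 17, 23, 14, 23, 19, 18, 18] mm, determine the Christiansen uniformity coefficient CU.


xbar = 151 / 8 = 18.875
sum|xi - xbar| = 17
CU = 100 * (1 - 17 / (8 * 18.875))
   = 100 * (1 - 0.1126)
   = 88.74%


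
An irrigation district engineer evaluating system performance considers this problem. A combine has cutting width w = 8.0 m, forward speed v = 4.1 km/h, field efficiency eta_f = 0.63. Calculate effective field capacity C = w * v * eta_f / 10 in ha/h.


C = w * v * eta_f / 10
  = 8.0 * 4.1 * 0.63 / 10
  = 20.66 / 10
  = 2.07 ha/h


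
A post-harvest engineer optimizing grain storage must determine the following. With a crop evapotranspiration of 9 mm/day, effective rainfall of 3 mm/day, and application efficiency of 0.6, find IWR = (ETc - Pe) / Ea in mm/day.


IWR = (ETc - Pe) / Ea
    = (9 - 3) / 0.6
    = 6 / 0.6
    = 10 mm/day


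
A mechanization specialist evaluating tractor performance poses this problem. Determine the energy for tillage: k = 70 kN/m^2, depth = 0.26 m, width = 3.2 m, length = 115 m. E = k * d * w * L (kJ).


E = k * d * w * L
  = 70 * 0.26 * 3.2 * 115
  = 6697.60 kJ


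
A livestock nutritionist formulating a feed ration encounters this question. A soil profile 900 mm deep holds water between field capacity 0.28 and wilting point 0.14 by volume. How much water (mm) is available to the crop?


AW = (FC - WP) * D
   = (0.28 - 0.14) * 900
   = 0.14 * 900
   = 126 mm


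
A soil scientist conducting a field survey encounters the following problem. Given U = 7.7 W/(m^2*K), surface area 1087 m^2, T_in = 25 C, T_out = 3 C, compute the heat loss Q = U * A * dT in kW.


dT = 25 - (3) = 22 K
Q = U * A * dT
  = 7.7 * 1087 * 22
  = 184137.80 W = 184.14 kW


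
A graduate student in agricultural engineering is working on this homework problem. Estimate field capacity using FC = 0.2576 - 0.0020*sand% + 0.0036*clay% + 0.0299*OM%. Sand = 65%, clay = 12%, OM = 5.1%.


FC = 0.2576 - 0.0020*65 + 0.0036*12 + 0.0299*5.1
   = 0.2576 - 0.1300 + 0.0432 + 0.1525
   = 0.3233


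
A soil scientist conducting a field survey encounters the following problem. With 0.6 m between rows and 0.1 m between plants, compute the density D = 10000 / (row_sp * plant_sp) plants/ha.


D = 10000 / (row_sp * plant_sp)
  = 10000 / (0.6 * 0.1)
  = 10000 / 0.0600
  = 166666.67 plants/ha


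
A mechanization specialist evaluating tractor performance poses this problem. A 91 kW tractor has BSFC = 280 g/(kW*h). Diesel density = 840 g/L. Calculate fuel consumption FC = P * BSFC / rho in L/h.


FC = P * BSFC / rho_fuel
   = 91 * 280 / 840
   = 25480 / 840
   = 30.33 L/h


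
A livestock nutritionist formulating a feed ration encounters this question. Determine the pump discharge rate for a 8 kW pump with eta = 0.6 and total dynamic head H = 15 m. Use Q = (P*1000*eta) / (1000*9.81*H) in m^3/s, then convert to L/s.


Q = (P * 1000 * eta) / (rho * g * H)
  = (8 * 1000 * 0.6) / (1000 * 9.81 * 15)
  = 4800 / 147150
  = 0.03262 m^3/s = 32.62 L/s


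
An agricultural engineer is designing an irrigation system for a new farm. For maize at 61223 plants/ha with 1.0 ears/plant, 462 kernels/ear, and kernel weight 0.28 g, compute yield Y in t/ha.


Y = density * ears * kernels * kw
  = 61223 * 1.0 * 462 * 0.28 g/ha
  = 7919807.28 g/ha
  = 7919.81 kg/ha = 7.92 t/ha


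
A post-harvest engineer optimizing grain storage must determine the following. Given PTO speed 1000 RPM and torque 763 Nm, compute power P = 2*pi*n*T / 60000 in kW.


P = 2*pi*n*T / 60000
  = 2*pi * 1000 * 763 / 60000
  = 4794070.39 / 60000
  = 79.90 kW


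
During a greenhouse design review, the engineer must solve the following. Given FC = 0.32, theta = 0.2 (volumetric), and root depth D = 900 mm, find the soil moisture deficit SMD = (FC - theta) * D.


SMD = (FC - theta) * D
    = (0.32 - 0.2) * 900
    = 0.120 * 900
    = 108 mm


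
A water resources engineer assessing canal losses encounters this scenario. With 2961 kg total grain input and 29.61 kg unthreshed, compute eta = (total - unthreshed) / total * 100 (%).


eta = (total - unthreshed) / total * 100
    = (2961 - 29.61) / 2961 * 100
    = 2931.39 / 2961 * 100
    = 99%


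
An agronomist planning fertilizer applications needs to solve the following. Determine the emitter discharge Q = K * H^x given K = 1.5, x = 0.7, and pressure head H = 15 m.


Q = K * H^x
  = 1.5 * 15^0.7
  = 1.5 * 6.6568
  = 9.99 L/h


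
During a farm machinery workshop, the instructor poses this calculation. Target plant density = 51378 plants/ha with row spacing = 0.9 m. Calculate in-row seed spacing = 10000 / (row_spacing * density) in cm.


spacing = 10000 / (row_sp * density)
        = 10000 / (0.9 * 51378)
        = 10000 / 46240.20
        = 0.21626 m = 21.63 cm


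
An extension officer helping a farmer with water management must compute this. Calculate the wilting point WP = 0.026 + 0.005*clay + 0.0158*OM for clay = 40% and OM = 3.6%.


WP = 0.026 + 0.005*40 + 0.0158*3.6
   = 0.026 + 0.2000 + 0.0569
   = 0.2829


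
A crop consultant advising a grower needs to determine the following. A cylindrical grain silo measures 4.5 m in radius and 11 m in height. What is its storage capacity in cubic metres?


V = pi * r^2 * h
  = pi * 4.5^2 * 11
  = pi * 20.25 * 11
  = 699.79 m^3


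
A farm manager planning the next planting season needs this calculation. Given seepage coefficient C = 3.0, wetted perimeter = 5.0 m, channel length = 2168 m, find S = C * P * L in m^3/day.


S = C * P * L
  = 3.0 * 5.0 * 2168
  = 32520 m^3/day


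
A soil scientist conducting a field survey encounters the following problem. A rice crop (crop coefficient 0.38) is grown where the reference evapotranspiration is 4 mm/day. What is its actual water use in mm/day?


ETc = Kc * ET0
    = 0.38 * 4
    = 1.52 mm/day


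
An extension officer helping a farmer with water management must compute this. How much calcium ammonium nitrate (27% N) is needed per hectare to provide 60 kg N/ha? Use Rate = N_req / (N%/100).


Rate = N_required / (N_content / 100)
     = 60 / (27 / 100)
     = 60 / 0.27
     = 222.22 kg/ha


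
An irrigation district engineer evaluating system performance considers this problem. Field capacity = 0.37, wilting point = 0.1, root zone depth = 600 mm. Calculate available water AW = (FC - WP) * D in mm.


AW = (FC - WP) * D
   = (0.37 - 0.1) * 600
   = 0.27 * 600
   = 162 mm


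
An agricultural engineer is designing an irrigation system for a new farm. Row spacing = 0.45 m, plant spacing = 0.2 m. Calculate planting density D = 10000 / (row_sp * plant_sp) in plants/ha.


D = 10000 / (row_sp * plant_sp)
  = 10000 / (0.45 * 0.2)
  = 10000 / 0.0900
  = 111111.11 plants/ha


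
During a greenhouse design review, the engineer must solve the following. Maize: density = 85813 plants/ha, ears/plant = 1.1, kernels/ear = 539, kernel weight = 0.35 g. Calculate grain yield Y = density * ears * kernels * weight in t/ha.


Y = density * ears * kernels * kw
  = 85813 * 1.1 * 539 * 0.35 g/ha
  = 17807484.70 g/ha
  = 17807.48 kg/ha = 17.81 t/ha


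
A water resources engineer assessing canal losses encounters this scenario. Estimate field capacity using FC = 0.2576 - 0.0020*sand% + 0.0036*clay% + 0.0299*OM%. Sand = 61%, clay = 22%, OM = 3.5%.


FC = 0.2576 - 0.0020*61 + 0.0036*22 + 0.0299*3.5
   = 0.2576 - 0.1220 + 0.0792 + 0.1047
   = 0.3195


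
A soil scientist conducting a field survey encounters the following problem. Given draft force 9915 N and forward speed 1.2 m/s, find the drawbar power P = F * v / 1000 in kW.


P = F * v / 1000
  = 9915 * 1.2 / 1000
  = 11898 / 1000
  = 11.90 kW


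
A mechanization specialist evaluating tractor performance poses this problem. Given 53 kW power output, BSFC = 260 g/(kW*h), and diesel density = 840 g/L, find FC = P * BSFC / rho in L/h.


FC = P * BSFC / rho_fuel
   = 53 * 260 / 840
   = 13780 / 840
   = 16.40 L/h


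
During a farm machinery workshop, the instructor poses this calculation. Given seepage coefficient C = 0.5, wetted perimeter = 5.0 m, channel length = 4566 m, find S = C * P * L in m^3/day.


S = C * P * L
  = 0.5 * 5.0 * 4566
  = 11415 m^3/day


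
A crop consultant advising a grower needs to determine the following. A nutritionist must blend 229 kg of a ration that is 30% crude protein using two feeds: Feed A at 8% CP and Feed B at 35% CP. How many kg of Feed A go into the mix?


parts_A = CP_b - target = 35 - 30 = 5
parts_B = target - CP_a = 30 - 8 = 22
total_parts = 5 + 22 = 27
Feed A = 229 * 5 / 27 = 42.41 kg
Feed B = 229 * 22 / 27 = 186.59 kg

42.41 kg


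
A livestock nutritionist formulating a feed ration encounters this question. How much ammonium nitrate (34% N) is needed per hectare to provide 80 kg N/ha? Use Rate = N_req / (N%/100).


Rate = N_required / (N_content / 100)
     = 80 / (34 / 100)
     = 80 / 0.34
     = 235.29 kg/ha


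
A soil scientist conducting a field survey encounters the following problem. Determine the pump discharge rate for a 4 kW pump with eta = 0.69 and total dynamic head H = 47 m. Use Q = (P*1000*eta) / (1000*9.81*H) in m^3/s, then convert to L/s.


Q = (P * 1000 * eta) / (rho * g * H)
  = (4 * 1000 * 0.69) / (1000 * 9.81 * 47)
  = 2760 / 461070
  = 0.00599 m^3/s = 5.99 L/s


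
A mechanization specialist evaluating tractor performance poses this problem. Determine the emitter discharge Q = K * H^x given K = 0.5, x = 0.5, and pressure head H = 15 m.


Q = K * H^x
  = 0.5 * 15^0.5
  = 0.5 * 3.8730
  = 1.94 L/h


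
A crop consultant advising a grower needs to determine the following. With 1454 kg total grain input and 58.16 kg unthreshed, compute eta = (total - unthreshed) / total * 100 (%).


eta = (total - unthreshed) / total * 100
    = (1454 - 58.16) / 1454 * 100
    = 1395.84 / 1454 * 100
    = 96%


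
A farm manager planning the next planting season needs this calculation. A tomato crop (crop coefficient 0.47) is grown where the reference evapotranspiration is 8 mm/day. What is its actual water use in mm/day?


ETc = Kc * ET0
    = 0.47 * 8
    = 3.76 mm/day


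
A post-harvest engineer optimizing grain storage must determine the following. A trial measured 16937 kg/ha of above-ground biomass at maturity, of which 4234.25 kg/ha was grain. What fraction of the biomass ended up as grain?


HI = grain_yield / biomass
   = 4234.25 / 16937
   = 0.25


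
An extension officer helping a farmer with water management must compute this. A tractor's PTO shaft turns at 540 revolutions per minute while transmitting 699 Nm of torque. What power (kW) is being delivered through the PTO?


P = 2*pi*n*T / 60000
  = 2*pi * 540 * 699 / 60000
  = 2371651.13 / 60000
  = 39.53 kW


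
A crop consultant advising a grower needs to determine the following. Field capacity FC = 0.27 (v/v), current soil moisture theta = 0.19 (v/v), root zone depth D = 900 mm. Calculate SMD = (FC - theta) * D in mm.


SMD = (FC - theta) * D
    = (0.27 - 0.19) * 900
    = 0.080 * 900
    = 72 mm


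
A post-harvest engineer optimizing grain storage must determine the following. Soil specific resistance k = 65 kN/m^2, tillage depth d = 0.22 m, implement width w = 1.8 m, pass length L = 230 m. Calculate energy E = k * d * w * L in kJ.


E = k * d * w * L
  = 65 * 0.22 * 1.8 * 230
  = 5920.20 kJ


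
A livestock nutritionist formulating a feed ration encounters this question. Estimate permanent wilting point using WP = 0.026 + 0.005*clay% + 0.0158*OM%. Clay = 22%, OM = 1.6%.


WP = 0.026 + 0.005*22 + 0.0158*1.6
   = 0.026 + 0.1100 + 0.0253
   = 0.1613


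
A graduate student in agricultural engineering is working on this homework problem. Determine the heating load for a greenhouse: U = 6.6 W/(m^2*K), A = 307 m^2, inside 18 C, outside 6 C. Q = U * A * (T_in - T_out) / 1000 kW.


dT = 18 - (6) = 12 K
Q = U * A * dT
  = 6.6 * 307 * 12
  = 24314.40 W = 24.31 kW


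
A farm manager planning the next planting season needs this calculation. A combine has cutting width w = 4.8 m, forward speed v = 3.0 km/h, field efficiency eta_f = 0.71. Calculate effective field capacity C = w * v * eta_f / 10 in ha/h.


C = w * v * eta_f / 10
  = 4.8 * 3.0 * 0.71 / 10
  = 10.22 / 10
  = 1.02 ha/h


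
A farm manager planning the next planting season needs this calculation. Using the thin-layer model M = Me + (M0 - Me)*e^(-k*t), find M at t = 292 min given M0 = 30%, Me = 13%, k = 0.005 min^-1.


M = Me + (M0 - Me) * e^(-k*t)
  = 13 + (30 - 13) * e^(-0.005*292)
  = 13 + 17 * e^(-1.460)
  = 13 + 17 * 0.23224
  = 13 + 3.9480
  = 16.95%


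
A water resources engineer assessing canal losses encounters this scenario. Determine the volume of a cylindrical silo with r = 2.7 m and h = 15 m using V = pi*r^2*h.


V = pi * r^2 * h
  = pi * 2.7^2 * 15
  = pi * 7.29 * 15
  = 343.53 m^3


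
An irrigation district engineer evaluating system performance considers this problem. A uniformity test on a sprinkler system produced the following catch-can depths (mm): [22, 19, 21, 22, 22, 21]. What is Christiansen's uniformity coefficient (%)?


xbar = 127 / 6 = 21.167
sum|xi - xbar| = 5
CU = 100 * (1 - 5 / (6 * 21.167))
   = 100 * (1 - 0.0394)
   = 96.06%


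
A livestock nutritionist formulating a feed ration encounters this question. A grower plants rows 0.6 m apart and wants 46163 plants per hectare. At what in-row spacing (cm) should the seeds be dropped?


spacing = 10000 / (row_sp * density)
        = 10000 / (0.6 * 46163)
        = 10000 / 27697.80
        = 0.36104 m = 36.10 cm


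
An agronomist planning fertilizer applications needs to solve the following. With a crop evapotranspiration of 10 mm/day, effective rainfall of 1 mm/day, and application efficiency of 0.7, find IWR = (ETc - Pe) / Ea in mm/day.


IWR = (ETc - Pe) / Ea
    = (10 - 1) / 0.7
    = 9 / 0.7
    = 12.86 mm/day


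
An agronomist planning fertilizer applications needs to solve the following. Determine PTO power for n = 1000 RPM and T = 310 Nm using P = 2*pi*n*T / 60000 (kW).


P = 2*pi*n*T / 60000
  = 2*pi * 1000 * 310 / 60000
  = 1947787.45 / 60000
  = 32.46 kW


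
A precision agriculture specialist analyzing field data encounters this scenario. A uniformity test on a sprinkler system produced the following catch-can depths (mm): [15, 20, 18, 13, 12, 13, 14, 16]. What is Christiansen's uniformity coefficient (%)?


xbar = 121 / 8 = 15.125
sum|xi - xbar| = 17.250
CU = 100 * (1 - 17.250 / (8 * 15.125))
   = 100 * (1 - 0.1426)
   = 85.74%


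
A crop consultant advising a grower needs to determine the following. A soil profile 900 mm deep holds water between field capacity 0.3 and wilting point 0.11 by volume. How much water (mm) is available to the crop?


AW = (FC - WP) * D
   = (0.3 - 0.11) * 900
   = 0.19 * 900
   = 171 mm


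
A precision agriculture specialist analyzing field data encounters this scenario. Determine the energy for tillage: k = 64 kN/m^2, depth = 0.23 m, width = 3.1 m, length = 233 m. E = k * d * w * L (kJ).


E = k * d * w * L
  = 64 * 0.23 * 3.1 * 233
  = 10632.26 kJ


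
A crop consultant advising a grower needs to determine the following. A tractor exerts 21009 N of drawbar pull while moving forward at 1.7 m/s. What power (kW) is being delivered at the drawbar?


P = F * v / 1000
  = 21009 * 1.7 / 1000
  = 35715.30 / 1000
  = 35.72 kW


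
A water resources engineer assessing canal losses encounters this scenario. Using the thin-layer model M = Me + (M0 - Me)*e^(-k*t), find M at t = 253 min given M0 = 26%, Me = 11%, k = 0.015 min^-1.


M = Me + (M0 - Me) * e^(-k*t)
  = 11 + (26 - 11) * e^(-0.015*253)
  = 11 + 15 * e^(-3.795)
  = 11 + 15 * 0.02248
  = 11 + 0.3372
  = 11.34%


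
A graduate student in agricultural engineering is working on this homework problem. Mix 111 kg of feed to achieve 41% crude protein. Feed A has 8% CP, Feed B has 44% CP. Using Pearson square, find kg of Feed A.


parts_A = CP_b - target = 44 - 41 = 3
parts_B = target - CP_a = 41 - 8 = 33
total_parts = 3 + 33 = 36
Feed A = 111 * 3 / 36 = 9.25 kg
Feed B = 111 * 33 / 36 = 101.75 kg

9.25 kg


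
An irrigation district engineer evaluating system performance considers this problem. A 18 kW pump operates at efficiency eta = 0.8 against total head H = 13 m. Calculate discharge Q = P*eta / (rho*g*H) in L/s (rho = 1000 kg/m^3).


Q = (P * 1000 * eta) / (rho * g * H)
  = (18 * 1000 * 0.8) / (1000 * 9.81 * 13)
  = 14400 / 127530
  = 0.11291 m^3/s = 112.91 L/s


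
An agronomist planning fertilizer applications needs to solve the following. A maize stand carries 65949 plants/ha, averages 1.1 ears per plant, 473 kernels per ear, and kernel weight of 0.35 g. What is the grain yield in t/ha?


Y = density * ears * kernels * kw
  = 65949 * 1.1 * 473 * 0.35 g/ha
  = 12009642.65 g/ha
  = 12009.64 kg/ha = 12.01 t/ha


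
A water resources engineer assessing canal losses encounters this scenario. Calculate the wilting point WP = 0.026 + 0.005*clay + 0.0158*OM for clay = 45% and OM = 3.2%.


WP = 0.026 + 0.005*45 + 0.0158*3.2
   = 0.026 + 0.2250 + 0.0506
   = 0.3016


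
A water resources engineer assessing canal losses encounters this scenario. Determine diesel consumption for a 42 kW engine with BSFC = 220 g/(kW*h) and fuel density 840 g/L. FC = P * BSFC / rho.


FC = P * BSFC / rho_fuel
   = 42 * 220 / 840
   = 9240 / 840
   = 11 L/h


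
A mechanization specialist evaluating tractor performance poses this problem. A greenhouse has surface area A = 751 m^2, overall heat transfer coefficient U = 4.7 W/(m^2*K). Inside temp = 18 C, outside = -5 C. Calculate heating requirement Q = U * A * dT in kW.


dT = 18 - (-5) = 23 K
Q = U * A * dT
  = 4.7 * 751 * 23
  = 81183.10 W = 81.18 kW


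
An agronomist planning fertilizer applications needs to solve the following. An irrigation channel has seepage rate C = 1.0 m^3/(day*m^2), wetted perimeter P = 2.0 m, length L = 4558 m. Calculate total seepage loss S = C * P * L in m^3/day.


S = C * P * L
  = 1.0 * 2.0 * 4558
  = 9116 m^3/day


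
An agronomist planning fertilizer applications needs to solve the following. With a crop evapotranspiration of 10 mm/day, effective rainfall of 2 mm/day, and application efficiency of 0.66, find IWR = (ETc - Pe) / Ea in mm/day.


IWR = (ETc - Pe) / Ea
    = (10 - 2) / 0.66
    = 8 / 0.66
    = 12.12 mm/day


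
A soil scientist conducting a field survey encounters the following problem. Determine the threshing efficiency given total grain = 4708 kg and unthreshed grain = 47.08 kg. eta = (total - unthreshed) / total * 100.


eta = (total - unthreshed) / total * 100
    = (4708 - 47.08) / 4708 * 100
    = 4660.92 / 4708 * 100
    = 99%


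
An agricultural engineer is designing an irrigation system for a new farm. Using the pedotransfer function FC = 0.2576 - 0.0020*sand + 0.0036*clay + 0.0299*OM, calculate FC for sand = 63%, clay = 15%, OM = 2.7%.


FC = 0.2576 - 0.0020*63 + 0.0036*15 + 0.0299*2.7
   = 0.2576 - 0.1260 + 0.0540 + 0.0807
   = 0.2663


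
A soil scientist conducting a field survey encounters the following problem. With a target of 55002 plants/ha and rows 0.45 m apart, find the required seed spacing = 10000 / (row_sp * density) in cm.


spacing = 10000 / (row_sp * density)
        = 10000 / (0.45 * 55002)
        = 10000 / 24750.90
        = 0.40403 m = 40.40 cm


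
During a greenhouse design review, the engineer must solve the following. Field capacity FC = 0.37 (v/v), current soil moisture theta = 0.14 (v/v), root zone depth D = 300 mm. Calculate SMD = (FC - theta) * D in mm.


SMD = (FC - theta) * D
    = (0.37 - 0.14) * 300
    = 0.230 * 300
    = 69 mm


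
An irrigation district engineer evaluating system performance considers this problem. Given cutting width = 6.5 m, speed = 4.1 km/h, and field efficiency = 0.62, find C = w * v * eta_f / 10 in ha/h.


C = w * v * eta_f / 10
  = 6.5 * 4.1 * 0.62 / 10
  = 16.52 / 10
  = 1.65 ha/h


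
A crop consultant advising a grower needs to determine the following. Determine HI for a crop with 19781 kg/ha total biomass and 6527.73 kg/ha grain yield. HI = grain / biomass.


HI = grain_yield / biomass
   = 6527.73 / 19781
   = 0.33


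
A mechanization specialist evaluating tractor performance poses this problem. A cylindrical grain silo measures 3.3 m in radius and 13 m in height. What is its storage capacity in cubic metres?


V = pi * r^2 * h
  = pi * 3.3^2 * 13
  = pi * 10.89 * 13
  = 444.76 m^3


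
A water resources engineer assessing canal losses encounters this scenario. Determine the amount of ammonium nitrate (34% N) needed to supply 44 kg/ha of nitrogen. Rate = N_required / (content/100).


Rate = N_required / (N_content / 100)
     = 44 / (34 / 100)
     = 44 / 0.34
     = 129.41 kg/ha


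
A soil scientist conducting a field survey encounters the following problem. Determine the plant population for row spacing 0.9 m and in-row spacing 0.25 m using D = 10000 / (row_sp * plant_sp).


D = 10000 / (row_sp * plant_sp)
  = 10000 / (0.9 * 0.25)
  = 10000 / 0.2250
  = 44444.44 plants/ha


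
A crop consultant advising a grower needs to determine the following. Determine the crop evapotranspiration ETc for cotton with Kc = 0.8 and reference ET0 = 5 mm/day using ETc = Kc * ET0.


ETc = Kc * ET0
    = 0.8 * 5
    = 4 mm/day


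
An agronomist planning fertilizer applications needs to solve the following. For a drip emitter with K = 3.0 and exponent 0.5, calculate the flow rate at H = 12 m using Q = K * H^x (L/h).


Q = K * H^x
  = 3.0 * 12^0.5
  = 3.0 * 3.4641
  = 10.39 L/h


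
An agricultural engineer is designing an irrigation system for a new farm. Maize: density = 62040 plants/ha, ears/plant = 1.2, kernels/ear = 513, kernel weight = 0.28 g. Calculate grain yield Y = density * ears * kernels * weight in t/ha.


Y = density * ears * kernels * kw
  = 62040 * 1.2 * 513 * 0.28 g/ha
  = 10693710.72 g/ha
  = 10693.71 kg/ha = 10.69 t/ha


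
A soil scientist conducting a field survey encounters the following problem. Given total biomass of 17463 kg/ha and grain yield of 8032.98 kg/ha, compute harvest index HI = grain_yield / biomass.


HI = grain_yield / biomass
   = 8032.98 / 17463
   = 0.46


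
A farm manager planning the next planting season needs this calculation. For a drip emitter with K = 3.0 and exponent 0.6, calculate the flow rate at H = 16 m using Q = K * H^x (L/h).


Q = K * H^x
  = 3.0 * 16^0.6
  = 3.0 * 5.2780
  = 15.83 L/h


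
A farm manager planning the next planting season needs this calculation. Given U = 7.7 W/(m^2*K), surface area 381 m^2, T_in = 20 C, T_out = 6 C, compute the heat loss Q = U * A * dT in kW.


dT = 20 - (6) = 14 K
Q = U * A * dT
  = 7.7 * 381 * 14
  = 41071.80 W = 41.07 kW


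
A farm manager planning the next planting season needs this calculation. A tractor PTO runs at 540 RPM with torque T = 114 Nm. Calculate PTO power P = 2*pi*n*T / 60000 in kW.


P = 2*pi*n*T / 60000
  = 2*pi * 540 * 114 / 60000
  = 386792.89 / 60000
  = 6.45 kW


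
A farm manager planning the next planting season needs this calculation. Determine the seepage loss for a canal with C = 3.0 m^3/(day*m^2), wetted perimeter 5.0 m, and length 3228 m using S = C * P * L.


S = C * P * L
  = 3.0 * 5.0 * 3228
  = 48420 m^3/day


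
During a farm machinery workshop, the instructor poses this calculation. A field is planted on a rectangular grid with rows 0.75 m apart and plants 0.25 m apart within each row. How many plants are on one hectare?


D = 10000 / (row_sp * plant_sp)
  = 10000 / (0.75 * 0.25)
  = 10000 / 0.1875
  = 53333.33 plants/ha


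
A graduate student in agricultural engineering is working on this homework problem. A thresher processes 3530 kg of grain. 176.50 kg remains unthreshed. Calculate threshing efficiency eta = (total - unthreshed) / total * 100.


eta = (total - unthreshed) / total * 100
    = (3530 - 176.50) / 3530 * 100
    = 3353.50 / 3530 * 100
    = 95%


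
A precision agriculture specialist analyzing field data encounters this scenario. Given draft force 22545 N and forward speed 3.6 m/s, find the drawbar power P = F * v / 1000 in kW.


P = F * v / 1000
  = 22545 * 3.6 / 1000
  = 81162 / 1000
  = 81.16 kW


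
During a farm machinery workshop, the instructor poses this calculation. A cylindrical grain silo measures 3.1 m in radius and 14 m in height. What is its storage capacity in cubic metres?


V = pi * r^2 * h
  = pi * 3.1^2 * 14
  = pi * 9.61 * 14
  = 422.67 m^3


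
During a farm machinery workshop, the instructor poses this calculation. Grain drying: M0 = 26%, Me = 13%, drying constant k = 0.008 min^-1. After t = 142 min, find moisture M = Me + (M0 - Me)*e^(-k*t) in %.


M = Me + (M0 - Me) * e^(-k*t)
  = 13 + (26 - 13) * e^(-0.008*142)
  = 13 + 13 * e^(-1.136)
  = 13 + 13 * 0.32110
  = 13 + 4.1743
  = 17.17%


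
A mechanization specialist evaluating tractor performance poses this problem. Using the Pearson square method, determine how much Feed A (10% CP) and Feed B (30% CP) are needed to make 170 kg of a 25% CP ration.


parts_A = CP_b - target = 30 - 25 = 5
parts_B = target - CP_a = 25 - 10 = 15
total_parts = 5 + 15 = 20
Feed A = 170 * 5 / 20 = 42.50 kg
Feed B = 170 * 15 / 20 = 127.50 kg

42.50 kg


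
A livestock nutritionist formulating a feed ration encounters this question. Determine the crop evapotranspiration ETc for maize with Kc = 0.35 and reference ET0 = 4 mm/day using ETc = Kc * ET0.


ETc = Kc * ET0
    = 0.35 * 4
    = 1.40 mm/day


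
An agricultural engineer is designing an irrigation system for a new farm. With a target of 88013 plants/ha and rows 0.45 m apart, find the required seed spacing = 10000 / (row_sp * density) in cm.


spacing = 10000 / (row_sp * density)
        = 10000 / (0.45 * 88013)
        = 10000 / 39605.85
        = 0.25249 m = 25.25 cm
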